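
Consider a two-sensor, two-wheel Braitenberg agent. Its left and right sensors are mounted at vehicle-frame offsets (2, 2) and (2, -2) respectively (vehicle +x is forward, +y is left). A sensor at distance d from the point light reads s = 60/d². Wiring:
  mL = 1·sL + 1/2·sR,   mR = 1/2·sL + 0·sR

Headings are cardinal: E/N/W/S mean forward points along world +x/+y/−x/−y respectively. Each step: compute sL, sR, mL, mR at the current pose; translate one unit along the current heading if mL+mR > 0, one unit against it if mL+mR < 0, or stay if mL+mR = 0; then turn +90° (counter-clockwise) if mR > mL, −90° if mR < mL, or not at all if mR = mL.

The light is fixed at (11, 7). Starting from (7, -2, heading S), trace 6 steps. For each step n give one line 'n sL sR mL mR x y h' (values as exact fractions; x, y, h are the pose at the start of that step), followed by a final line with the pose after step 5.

0 12/25 60/157 2634/3925 6/25 7 -2 S
1 1/3 3/5 19/30 1/6 7 -3 W
2 60/113 60/73 7770/8249 30/113 6 -3 N
3 30/29 6/13 477/377 15/29 6 -2 E
4 12/25 60/157 2634/3925 6/25 7 -2 S
5 1/3 3/5 19/30 1/6 7 -3 W
final 6 -3 N

n=0: pose=(7,-2,S); sL=12/25, sR=60/157; mL=2634/3925, mR=6/25; mL+mR=3576/3925 → advance +1; mR−mL=-1692/3925 → turn -1·90°
n=1: pose=(7,-3,W); sL=1/3, sR=3/5; mL=19/30, mR=1/6; mL+mR=4/5 → advance +1; mR−mL=-7/15 → turn -1·90°
n=2: pose=(6,-3,N); sL=60/113, sR=60/73; mL=7770/8249, mR=30/113; mL+mR=9960/8249 → advance +1; mR−mL=-5580/8249 → turn -1·90°
n=3: pose=(6,-2,E); sL=30/29, sR=6/13; mL=477/377, mR=15/29; mL+mR=672/377 → advance +1; mR−mL=-282/377 → turn -1·90°
n=4: pose=(7,-2,S); sL=12/25, sR=60/157; mL=2634/3925, mR=6/25; mL+mR=3576/3925 → advance +1; mR−mL=-1692/3925 → turn -1·90°
n=5: pose=(7,-3,W); sL=1/3, sR=3/5; mL=19/30, mR=1/6; mL+mR=4/5 → advance +1; mR−mL=-7/15 → turn -1·90°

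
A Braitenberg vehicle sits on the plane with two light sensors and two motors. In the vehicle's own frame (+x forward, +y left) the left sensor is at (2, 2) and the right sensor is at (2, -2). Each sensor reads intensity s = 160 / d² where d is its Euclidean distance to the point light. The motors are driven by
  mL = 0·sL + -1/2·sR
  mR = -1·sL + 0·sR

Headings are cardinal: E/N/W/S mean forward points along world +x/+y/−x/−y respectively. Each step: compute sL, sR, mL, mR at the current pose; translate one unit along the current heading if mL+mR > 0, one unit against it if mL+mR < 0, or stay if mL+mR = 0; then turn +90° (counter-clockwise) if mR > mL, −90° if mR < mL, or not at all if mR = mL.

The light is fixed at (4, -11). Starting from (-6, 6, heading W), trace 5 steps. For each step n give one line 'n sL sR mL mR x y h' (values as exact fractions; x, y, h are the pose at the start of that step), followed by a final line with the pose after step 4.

n=0: pose=(-6,6,W); sL=160/369, sR=32/101; mL=-16/101, mR=-160/369; mL+mR=-22064/37269 → advance -1; mR−mL=-10256/37269 → turn -1·90°
n=1: pose=(-5,6,N); sL=80/241, sR=16/41; mL=-8/41, mR=-80/241; mL+mR=-5208/9881 → advance -1; mR−mL=-1352/9881 → turn -1·90°
n=2: pose=(-5,5,E); sL=160/373, sR=32/49; mL=-16/49, mR=-160/373; mL+mR=-13808/18277 → advance -1; mR−mL=-1872/18277 → turn -1·90°
n=3: pose=(-6,5,S); sL=8/13, sR=8/17; mL=-4/17, mR=-8/13; mL+mR=-188/221 → advance -1; mR−mL=-84/221 → turn -1·90°
n=4: pose=(-6,6,W); sL=160/369, sR=32/101; mL=-16/101, mR=-160/369; mL+mR=-22064/37269 → advance -1; mR−mL=-10256/37269 → turn -1·90°

0 160/369 32/101 -16/101 -160/369 -6 6 W
1 80/241 16/41 -8/41 -80/241 -5 6 N
2 160/373 32/49 -16/49 -160/373 -5 5 E
3 8/13 8/17 -4/17 -8/13 -6 5 S
4 160/369 32/101 -16/101 -160/369 -6 6 W
final -5 6 N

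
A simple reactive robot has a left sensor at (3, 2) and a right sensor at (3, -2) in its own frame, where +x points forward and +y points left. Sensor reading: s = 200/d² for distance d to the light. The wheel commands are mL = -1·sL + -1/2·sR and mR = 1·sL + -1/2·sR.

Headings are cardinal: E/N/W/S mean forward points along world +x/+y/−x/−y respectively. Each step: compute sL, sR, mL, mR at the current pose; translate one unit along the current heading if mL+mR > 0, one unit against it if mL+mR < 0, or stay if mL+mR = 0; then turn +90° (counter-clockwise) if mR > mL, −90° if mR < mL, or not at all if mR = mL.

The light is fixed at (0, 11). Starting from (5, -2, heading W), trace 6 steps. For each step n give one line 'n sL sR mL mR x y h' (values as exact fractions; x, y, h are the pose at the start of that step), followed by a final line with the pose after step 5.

n=0: pose=(5,-2,W); sL=200/229, sR=8/5; mL=-1916/1145, mR=84/1145; mL+mR=-8/5 → advance -1; mR−mL=400/229 → turn +1·90°
n=1: pose=(6,-2,S); sL=5/8, sR=25/34; mL=-135/136, mR=35/136; mL+mR=-25/34 → advance -1; mR−mL=5/4 → turn +1·90°
n=2: pose=(6,-1,E); sL=200/181, sR=200/277; mL=-73500/50137, mR=37300/50137; mL+mR=-200/277 → advance -1; mR−mL=400/181 → turn +1·90°
n=3: pose=(5,-1,N); sL=20/9, sR=20/13; mL=-350/117, mR=170/117; mL+mR=-20/13 → advance -1; mR−mL=40/9 → turn +1·90°
n=4: pose=(5,-2,W); sL=200/229, sR=8/5; mL=-1916/1145, mR=84/1145; mL+mR=-8/5 → advance -1; mR−mL=400/229 → turn +1·90°
n=5: pose=(6,-2,S); sL=5/8, sR=25/34; mL=-135/136, mR=35/136; mL+mR=-25/34 → advance -1; mR−mL=5/4 → turn +1·90°

0 200/229 8/5 -1916/1145 84/1145 5 -2 W
1 5/8 25/34 -135/136 35/136 6 -2 S
2 200/181 200/277 -73500/50137 37300/50137 6 -1 E
3 20/9 20/13 -350/117 170/117 5 -1 N
4 200/229 8/5 -1916/1145 84/1145 5 -2 W
5 5/8 25/34 -135/136 35/136 6 -2 S
final 6 -1 E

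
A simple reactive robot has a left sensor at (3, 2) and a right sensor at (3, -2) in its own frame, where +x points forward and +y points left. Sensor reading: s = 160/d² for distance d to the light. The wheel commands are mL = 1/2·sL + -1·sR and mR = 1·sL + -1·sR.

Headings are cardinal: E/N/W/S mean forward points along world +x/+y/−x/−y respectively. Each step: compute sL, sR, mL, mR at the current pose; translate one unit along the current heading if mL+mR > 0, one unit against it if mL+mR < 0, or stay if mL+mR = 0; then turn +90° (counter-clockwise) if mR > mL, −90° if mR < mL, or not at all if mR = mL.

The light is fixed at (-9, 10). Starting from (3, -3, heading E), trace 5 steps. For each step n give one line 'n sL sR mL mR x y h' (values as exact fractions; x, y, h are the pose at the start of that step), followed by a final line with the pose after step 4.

0 80/173 16/45 -968/7785 832/7785 3 -3 E
1 160/181 160/269 -7440/48689 14080/48689 2 -3 N
2 8/13 40/41 -356/533 -192/533 2 -2 W
3 160/421 32/65 -8272/27365 -3072/27365 3 -2 S
4 80/153 80/197 -4360/30141 3520/30141 3 -1 E
final 2 -1 N

n=0: pose=(3,-3,E); sL=80/173, sR=16/45; mL=-968/7785, mR=832/7785; mL+mR=-136/7785 → advance -1; mR−mL=40/173 → turn +1·90°
n=1: pose=(2,-3,N); sL=160/181, sR=160/269; mL=-7440/48689, mR=14080/48689; mL+mR=6640/48689 → advance +1; mR−mL=80/181 → turn +1·90°
n=2: pose=(2,-2,W); sL=8/13, sR=40/41; mL=-356/533, mR=-192/533; mL+mR=-548/533 → advance -1; mR−mL=4/13 → turn +1·90°
n=3: pose=(3,-2,S); sL=160/421, sR=32/65; mL=-8272/27365, mR=-3072/27365; mL+mR=-11344/27365 → advance -1; mR−mL=80/421 → turn +1·90°
n=4: pose=(3,-1,E); sL=80/153, sR=80/197; mL=-4360/30141, mR=3520/30141; mL+mR=-280/10047 → advance -1; mR−mL=40/153 → turn +1·90°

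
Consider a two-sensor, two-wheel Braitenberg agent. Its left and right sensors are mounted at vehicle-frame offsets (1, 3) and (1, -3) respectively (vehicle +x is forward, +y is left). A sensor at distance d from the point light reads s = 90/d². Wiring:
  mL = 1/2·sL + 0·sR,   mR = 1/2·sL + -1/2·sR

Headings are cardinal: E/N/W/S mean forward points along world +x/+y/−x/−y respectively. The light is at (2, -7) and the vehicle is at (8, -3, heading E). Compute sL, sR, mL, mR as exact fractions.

45/49 9/5 45/98 -108/245

left sensor world pos  = (9, 0); dL² = 98
right sensor world pos = (9, -6); dR² = 50
sL = 90/98 = 45/49
sR = 90/50 = 9/5
mL = 1/2·sL + 0·sR = 45/98
mR = 1/2·sL + -1/2·sR = -108/245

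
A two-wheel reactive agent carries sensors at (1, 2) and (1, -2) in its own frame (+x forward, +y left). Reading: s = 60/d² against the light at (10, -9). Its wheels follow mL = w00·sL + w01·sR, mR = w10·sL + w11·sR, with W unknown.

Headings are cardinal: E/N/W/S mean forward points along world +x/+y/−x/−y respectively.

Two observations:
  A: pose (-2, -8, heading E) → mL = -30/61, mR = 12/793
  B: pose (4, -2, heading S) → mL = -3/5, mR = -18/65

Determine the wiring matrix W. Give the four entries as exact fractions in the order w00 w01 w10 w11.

0 -1 -1/2 1/2

obs A: pose=(-2,-8,E) → sL=6/13, sR=30/61, mL=-30/61, mR=12/793
obs B: pose=(4,-2,S) → sL=15/13, sR=3/5, mL=-3/5, mR=-18/65
sensor matrix S = [[6/13, 30/61], [15/13, 3/5]]; det S = -1152/3965
solve [mL_A; mL_B] = S·[w00; w01] and [mR_A; mR_B] = S·[w10; w11]:
  w00 = 0, w01 = -1, w10 = -1/2, w11 = 1/2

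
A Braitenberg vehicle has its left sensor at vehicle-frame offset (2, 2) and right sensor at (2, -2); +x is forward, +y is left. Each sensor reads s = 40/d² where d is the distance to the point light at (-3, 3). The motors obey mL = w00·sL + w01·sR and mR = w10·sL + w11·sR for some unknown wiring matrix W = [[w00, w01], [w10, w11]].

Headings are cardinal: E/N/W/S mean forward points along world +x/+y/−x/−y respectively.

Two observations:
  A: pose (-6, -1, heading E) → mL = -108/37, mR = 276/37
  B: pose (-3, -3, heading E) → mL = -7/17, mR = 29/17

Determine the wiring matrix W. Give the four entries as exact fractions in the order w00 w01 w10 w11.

-1/2 1 1 -1/2

obs A: pose=(-6,-1,E) → sL=8, sR=40/37, mL=-108/37, mR=276/37
obs B: pose=(-3,-3,E) → sL=2, sR=10/17, mL=-7/17, mR=29/17
sensor matrix S = [[8, 40/37], [2, 10/17]]; det S = 1600/629
solve [mL_A; mL_B] = S·[w00; w01] and [mR_A; mR_B] = S·[w10; w11]:
  w00 = -1/2, w01 = 1, w10 = 1, w11 = -1/2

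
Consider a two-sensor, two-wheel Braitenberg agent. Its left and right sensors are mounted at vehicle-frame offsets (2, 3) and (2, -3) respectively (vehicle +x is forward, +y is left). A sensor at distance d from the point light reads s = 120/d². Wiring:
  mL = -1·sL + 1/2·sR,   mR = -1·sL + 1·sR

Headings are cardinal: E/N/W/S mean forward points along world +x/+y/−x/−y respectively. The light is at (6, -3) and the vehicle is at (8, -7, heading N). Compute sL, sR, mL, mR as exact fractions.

24 120/29 -636/29 -576/29

left sensor world pos  = (5, -5); dL² = 5
right sensor world pos = (11, -5); dR² = 29
sL = 120/5 = 24
sR = 120/29 = 120/29
mL = -1·sL + 1/2·sR = -636/29
mR = -1·sL + 1·sR = -576/29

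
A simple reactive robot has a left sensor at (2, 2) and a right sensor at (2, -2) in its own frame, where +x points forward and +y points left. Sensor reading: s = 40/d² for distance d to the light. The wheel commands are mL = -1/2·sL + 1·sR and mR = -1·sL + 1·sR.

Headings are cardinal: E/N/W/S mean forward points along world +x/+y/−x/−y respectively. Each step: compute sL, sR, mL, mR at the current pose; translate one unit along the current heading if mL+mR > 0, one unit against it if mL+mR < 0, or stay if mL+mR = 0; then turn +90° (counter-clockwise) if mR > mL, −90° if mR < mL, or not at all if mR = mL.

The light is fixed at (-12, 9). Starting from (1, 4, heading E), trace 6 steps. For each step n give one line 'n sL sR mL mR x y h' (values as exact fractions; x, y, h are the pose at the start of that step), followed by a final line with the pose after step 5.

0 20/117 20/137 970/16029 -400/16029 1 4 E
1 8/61 40/193 1668/11773 896/11773 2 4 S
2 5/26 1/4 2/13 3/52 2 3 W
3 40/137 40/241 660/33017 -4160/33017 1 3 N
4 4/25 20/153 194/3825 -112/3825 1 2 E
5 40/337 8/45 1796/15165 896/15165 2 2 S
final 2 1 W

n=0: pose=(1,4,E); sL=20/117, sR=20/137; mL=970/16029, mR=-400/16029; mL+mR=190/5343 → advance +1; mR−mL=-10/117 → turn -1·90°
n=1: pose=(2,4,S); sL=8/61, sR=40/193; mL=1668/11773, mR=896/11773; mL+mR=2564/11773 → advance +1; mR−mL=-4/61 → turn -1·90°
n=2: pose=(2,3,W); sL=5/26, sR=1/4; mL=2/13, mR=3/52; mL+mR=11/52 → advance +1; mR−mL=-5/52 → turn -1·90°
n=3: pose=(1,3,N); sL=40/137, sR=40/241; mL=660/33017, mR=-4160/33017; mL+mR=-3500/33017 → advance -1; mR−mL=-20/137 → turn -1·90°
n=4: pose=(1,2,E); sL=4/25, sR=20/153; mL=194/3825, mR=-112/3825; mL+mR=82/3825 → advance +1; mR−mL=-2/25 → turn -1·90°
n=5: pose=(2,2,S); sL=40/337, sR=8/45; mL=1796/15165, mR=896/15165; mL+mR=2692/15165 → advance +1; mR−mL=-20/337 → turn -1·90°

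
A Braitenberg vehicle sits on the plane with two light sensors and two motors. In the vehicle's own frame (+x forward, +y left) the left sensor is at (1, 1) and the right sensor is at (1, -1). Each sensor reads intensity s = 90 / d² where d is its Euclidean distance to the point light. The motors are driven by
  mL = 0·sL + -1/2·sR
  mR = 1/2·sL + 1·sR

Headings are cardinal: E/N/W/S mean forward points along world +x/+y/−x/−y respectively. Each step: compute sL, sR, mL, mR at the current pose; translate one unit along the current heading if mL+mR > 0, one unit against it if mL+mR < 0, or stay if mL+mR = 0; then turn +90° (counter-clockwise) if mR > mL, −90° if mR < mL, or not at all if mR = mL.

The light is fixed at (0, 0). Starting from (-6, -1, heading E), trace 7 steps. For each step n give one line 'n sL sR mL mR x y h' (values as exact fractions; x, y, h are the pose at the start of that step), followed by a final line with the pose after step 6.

n=0: pose=(-6,-1,E); sL=18/5, sR=90/29; mL=-45/29, mR=711/145; mL+mR=486/145 → advance +1; mR−mL=936/145 → turn +1·90°
n=1: pose=(-5,-1,N); sL=5/2, sR=45/8; mL=-45/16, mR=55/8; mL+mR=65/16 → advance +1; mR−mL=155/16 → turn +1·90°
n=2: pose=(-5,0,W); sL=90/37, sR=90/37; mL=-45/37, mR=135/37; mL+mR=90/37 → advance +1; mR−mL=180/37 → turn +1·90°
n=3: pose=(-6,0,S); sL=45/13, sR=9/5; mL=-9/10, mR=459/130; mL+mR=171/65 → advance +1; mR−mL=288/65 → turn +1·90°
n=4: pose=(-6,-1,E); sL=18/5, sR=90/29; mL=-45/29, mR=711/145; mL+mR=486/145 → advance +1; mR−mL=936/145 → turn +1·90°
n=5: pose=(-5,-1,N); sL=5/2, sR=45/8; mL=-45/16, mR=55/8; mL+mR=65/16 → advance +1; mR−mL=155/16 → turn +1·90°
n=6: pose=(-5,0,W); sL=90/37, sR=90/37; mL=-45/37, mR=135/37; mL+mR=90/37 → advance +1; mR−mL=180/37 → turn +1·90°

0 18/5 90/29 -45/29 711/145 -6 -1 E
1 5/2 45/8 -45/16 55/8 -5 -1 N
2 90/37 90/37 -45/37 135/37 -5 0 W
3 45/13 9/5 -9/10 459/130 -6 0 S
4 18/5 90/29 -45/29 711/145 -6 -1 E
5 5/2 45/8 -45/16 55/8 -5 -1 N
6 90/37 90/37 -45/37 135/37 -5 0 W
final -6 0 S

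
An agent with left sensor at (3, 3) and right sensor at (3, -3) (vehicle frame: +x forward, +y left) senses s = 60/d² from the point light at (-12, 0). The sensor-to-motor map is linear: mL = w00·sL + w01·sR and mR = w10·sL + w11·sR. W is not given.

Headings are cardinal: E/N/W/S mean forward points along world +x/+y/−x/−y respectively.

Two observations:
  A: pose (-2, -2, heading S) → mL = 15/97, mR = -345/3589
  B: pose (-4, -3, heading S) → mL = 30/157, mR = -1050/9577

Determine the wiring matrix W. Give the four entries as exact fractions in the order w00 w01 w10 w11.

1/2 0 1 -1/2

obs A: pose=(-2,-2,S) → sL=30/97, sR=30/37, mL=15/97, mR=-345/3589
obs B: pose=(-4,-3,S) → sL=60/157, sR=60/61, mL=30/157, mR=-1050/9577
sensor matrix S = [[30/97, 30/37], [60/157, 60/61]]; det S = -194400/34371853
solve [mL_A; mL_B] = S·[w00; w01] and [mR_A; mR_B] = S·[w10; w11]:
  w00 = 1/2, w01 = 0, w10 = 1, w11 = -1/2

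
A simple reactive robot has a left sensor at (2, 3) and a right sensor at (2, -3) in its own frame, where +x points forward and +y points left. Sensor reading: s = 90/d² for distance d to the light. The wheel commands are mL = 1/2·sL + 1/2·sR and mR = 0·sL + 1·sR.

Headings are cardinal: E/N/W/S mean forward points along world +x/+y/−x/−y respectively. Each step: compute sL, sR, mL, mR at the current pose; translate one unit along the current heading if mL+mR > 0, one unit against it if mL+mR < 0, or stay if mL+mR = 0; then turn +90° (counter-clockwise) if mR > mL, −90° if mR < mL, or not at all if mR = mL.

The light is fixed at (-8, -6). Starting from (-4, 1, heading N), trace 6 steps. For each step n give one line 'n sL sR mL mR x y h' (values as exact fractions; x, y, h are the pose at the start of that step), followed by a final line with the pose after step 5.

n=0: pose=(-4,1,N); sL=45/41, sR=9/13; mL=477/533, mR=9/13; mL+mR=846/533 → advance +1; mR−mL=-108/533 → turn -1·90°
n=1: pose=(-4,2,E); sL=90/157, sR=90/61; mL=9810/9577, mR=90/61; mL+mR=23940/9577 → advance +1; mR−mL=4320/9577 → turn +1·90°
n=2: pose=(-3,2,N); sL=45/52, sR=45/82; mL=3015/4264, mR=45/82; mL+mR=5355/4264 → advance +1; mR−mL=-675/4264 → turn -1·90°
n=3: pose=(-3,3,E); sL=90/193, sR=18/17; mL=2502/3281, mR=18/17; mL+mR=5976/3281 → advance +1; mR−mL=972/3281 → turn +1·90°
n=4: pose=(-2,3,N); sL=9/13, sR=45/101; mL=747/1313, mR=45/101; mL+mR=1332/1313 → advance +1; mR−mL=-162/1313 → turn -1·90°
n=5: pose=(-2,4,E); sL=90/233, sR=90/113; mL=15570/26329, mR=90/113; mL+mR=36540/26329 → advance +1; mR−mL=5400/26329 → turn +1·90°

0 45/41 9/13 477/533 9/13 -4 1 N
1 90/157 90/61 9810/9577 90/61 -4 2 E
2 45/52 45/82 3015/4264 45/82 -3 2 N
3 90/193 18/17 2502/3281 18/17 -3 3 E
4 9/13 45/101 747/1313 45/101 -2 3 N
5 90/233 90/113 15570/26329 90/113 -2 4 E
final -1 4 N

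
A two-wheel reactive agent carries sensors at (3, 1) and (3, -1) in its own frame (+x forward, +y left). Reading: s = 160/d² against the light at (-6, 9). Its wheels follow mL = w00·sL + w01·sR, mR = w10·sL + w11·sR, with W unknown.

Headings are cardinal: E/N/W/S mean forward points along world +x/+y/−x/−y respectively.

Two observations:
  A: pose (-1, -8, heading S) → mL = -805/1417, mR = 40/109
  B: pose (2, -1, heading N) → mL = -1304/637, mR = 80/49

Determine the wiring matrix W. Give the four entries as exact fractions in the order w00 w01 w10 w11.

obs A: pose=(-1,-8,S) → sL=40/109, sR=5/13, mL=-805/1417, mR=40/109
obs B: pose=(2,-1,N) → sL=80/49, sR=16/13, mL=-1304/637, mR=80/49
sensor matrix S = [[40/109, 5/13], [80/49, 16/13]]; det S = -12240/69433
solve [mL_A; mL_B] = S·[w00; w01] and [mR_A; mR_B] = S·[w10; w11]:
  w00 = -1/2, w01 = -1, w10 = 1, w11 = 0

-1/2 -1 1 0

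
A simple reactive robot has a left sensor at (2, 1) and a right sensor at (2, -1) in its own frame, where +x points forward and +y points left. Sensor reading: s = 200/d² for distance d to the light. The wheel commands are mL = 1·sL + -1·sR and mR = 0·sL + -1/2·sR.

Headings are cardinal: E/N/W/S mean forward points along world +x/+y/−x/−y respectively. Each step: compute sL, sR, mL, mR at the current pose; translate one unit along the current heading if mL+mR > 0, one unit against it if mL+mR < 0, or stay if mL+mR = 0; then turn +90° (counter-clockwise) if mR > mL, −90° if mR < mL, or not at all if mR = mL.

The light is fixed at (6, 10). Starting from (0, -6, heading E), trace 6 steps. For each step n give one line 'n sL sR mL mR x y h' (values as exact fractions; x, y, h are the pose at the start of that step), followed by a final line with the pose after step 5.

0 200/241 40/61 2560/14701 -20/61 0 -6 E
1 5/9 50/97 35/873 -25/97 -1 -6 S
2 200/337 200/277 -12000/93349 -100/277 -1 -5 W
3 100/109 100/97 -1200/10573 -50/97 0 -5 N
4 200/241 40/61 2560/14701 -20/61 0 -6 E
5 5/9 50/97 35/873 -25/97 -1 -6 S
final -1 -5 W

n=0: pose=(0,-6,E); sL=200/241, sR=40/61; mL=2560/14701, mR=-20/61; mL+mR=-2260/14701 → advance -1; mR−mL=-7380/14701 → turn -1·90°
n=1: pose=(-1,-6,S); sL=5/9, sR=50/97; mL=35/873, mR=-25/97; mL+mR=-190/873 → advance -1; mR−mL=-260/873 → turn -1·90°
n=2: pose=(-1,-5,W); sL=200/337, sR=200/277; mL=-12000/93349, mR=-100/277; mL+mR=-45700/93349 → advance -1; mR−mL=-21700/93349 → turn -1·90°
n=3: pose=(0,-5,N); sL=100/109, sR=100/97; mL=-1200/10573, mR=-50/97; mL+mR=-6650/10573 → advance -1; mR−mL=-4250/10573 → turn -1·90°
n=4: pose=(0,-6,E); sL=200/241, sR=40/61; mL=2560/14701, mR=-20/61; mL+mR=-2260/14701 → advance -1; mR−mL=-7380/14701 → turn -1·90°
n=5: pose=(-1,-6,S); sL=5/9, sR=50/97; mL=35/873, mR=-25/97; mL+mR=-190/873 → advance -1; mR−mL=-260/873 → turn -1·90°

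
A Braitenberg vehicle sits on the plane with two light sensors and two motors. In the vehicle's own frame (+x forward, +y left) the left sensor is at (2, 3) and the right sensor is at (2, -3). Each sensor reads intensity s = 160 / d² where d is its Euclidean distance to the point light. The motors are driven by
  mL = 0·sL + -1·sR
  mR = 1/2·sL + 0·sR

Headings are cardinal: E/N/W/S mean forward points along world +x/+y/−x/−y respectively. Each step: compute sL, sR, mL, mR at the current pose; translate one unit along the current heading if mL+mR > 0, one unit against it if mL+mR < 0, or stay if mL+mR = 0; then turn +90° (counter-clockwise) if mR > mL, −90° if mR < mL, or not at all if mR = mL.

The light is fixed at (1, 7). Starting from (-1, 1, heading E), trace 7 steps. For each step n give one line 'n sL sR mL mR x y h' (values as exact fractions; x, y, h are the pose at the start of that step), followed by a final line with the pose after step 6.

0 160/9 160/81 -160/81 80/9 -1 1 E
1 5 8 -8 5/2 0 1 N
2 160/109 32/5 -32/5 80/109 0 0 W
3 16/9 16/9 -16/9 8/9 1 0 S
4 160/13 32/17 -32/17 80/13 1 1 E
5 8 5 -5 4 2 1 N
6 160/101 160/17 -160/17 80/101 2 0 W
final 3 0 S

n=0: pose=(-1,1,E); sL=160/9, sR=160/81; mL=-160/81, mR=80/9; mL+mR=560/81 → advance +1; mR−mL=880/81 → turn +1·90°
n=1: pose=(0,1,N); sL=5, sR=8; mL=-8, mR=5/2; mL+mR=-11/2 → advance -1; mR−mL=21/2 → turn +1·90°
n=2: pose=(0,0,W); sL=160/109, sR=32/5; mL=-32/5, mR=80/109; mL+mR=-3088/545 → advance -1; mR−mL=3888/545 → turn +1·90°
n=3: pose=(1,0,S); sL=16/9, sR=16/9; mL=-16/9, mR=8/9; mL+mR=-8/9 → advance -1; mR−mL=8/3 → turn +1·90°
n=4: pose=(1,1,E); sL=160/13, sR=32/17; mL=-32/17, mR=80/13; mL+mR=944/221 → advance +1; mR−mL=1776/221 → turn +1·90°
n=5: pose=(2,1,N); sL=8, sR=5; mL=-5, mR=4; mL+mR=-1 → advance -1; mR−mL=9 → turn +1·90°
n=6: pose=(2,0,W); sL=160/101, sR=160/17; mL=-160/17, mR=80/101; mL+mR=-14800/1717 → advance -1; mR−mL=17520/1717 → turn +1·90°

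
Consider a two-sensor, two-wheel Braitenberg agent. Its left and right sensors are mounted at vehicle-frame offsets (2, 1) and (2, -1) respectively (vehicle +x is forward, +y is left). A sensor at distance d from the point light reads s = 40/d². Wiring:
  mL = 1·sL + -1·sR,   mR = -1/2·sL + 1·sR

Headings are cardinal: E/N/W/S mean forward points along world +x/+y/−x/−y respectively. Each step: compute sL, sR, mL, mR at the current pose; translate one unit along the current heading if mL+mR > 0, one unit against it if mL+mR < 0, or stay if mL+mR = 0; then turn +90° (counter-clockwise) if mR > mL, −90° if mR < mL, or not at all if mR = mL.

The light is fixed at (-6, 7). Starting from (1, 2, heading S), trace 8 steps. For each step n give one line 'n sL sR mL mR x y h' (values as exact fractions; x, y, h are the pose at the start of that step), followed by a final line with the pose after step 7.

0 40/113 8/17 -224/1921 564/1921 1 2 S
1 20/53 4/13 48/689 82/689 1 1 E
2 8/13 40/97 256/1261 132/1261 2 1 N
3 10/29 5/17 25/493 60/493 2 2 E
4 40/73 40/109 1440/7957 740/7957 3 2 N
5 4/13 20/73 32/949 114/949 3 3 E
6 8/17 8/25 64/425 36/425 4 3 N
7 10/37 1/4 3/148 17/148 4 4 E
final 5 4 N

n=0: pose=(1,2,S); sL=40/113, sR=8/17; mL=-224/1921, mR=564/1921; mL+mR=20/113 → advance +1; mR−mL=788/1921 → turn +1·90°
n=1: pose=(1,1,E); sL=20/53, sR=4/13; mL=48/689, mR=82/689; mL+mR=10/53 → advance +1; mR−mL=34/689 → turn +1·90°
n=2: pose=(2,1,N); sL=8/13, sR=40/97; mL=256/1261, mR=132/1261; mL+mR=4/13 → advance +1; mR−mL=-124/1261 → turn -1·90°
n=3: pose=(2,2,E); sL=10/29, sR=5/17; mL=25/493, mR=60/493; mL+mR=5/29 → advance +1; mR−mL=35/493 → turn +1·90°
n=4: pose=(3,2,N); sL=40/73, sR=40/109; mL=1440/7957, mR=740/7957; mL+mR=20/73 → advance +1; mR−mL=-700/7957 → turn -1·90°
n=5: pose=(3,3,E); sL=4/13, sR=20/73; mL=32/949, mR=114/949; mL+mR=2/13 → advance +1; mR−mL=82/949 → turn +1·90°
n=6: pose=(4,3,N); sL=8/17, sR=8/25; mL=64/425, mR=36/425; mL+mR=4/17 → advance +1; mR−mL=-28/425 → turn -1·90°
n=7: pose=(4,4,E); sL=10/37, sR=1/4; mL=3/148, mR=17/148; mL+mR=5/37 → advance +1; mR−mL=7/74 → turn +1·90°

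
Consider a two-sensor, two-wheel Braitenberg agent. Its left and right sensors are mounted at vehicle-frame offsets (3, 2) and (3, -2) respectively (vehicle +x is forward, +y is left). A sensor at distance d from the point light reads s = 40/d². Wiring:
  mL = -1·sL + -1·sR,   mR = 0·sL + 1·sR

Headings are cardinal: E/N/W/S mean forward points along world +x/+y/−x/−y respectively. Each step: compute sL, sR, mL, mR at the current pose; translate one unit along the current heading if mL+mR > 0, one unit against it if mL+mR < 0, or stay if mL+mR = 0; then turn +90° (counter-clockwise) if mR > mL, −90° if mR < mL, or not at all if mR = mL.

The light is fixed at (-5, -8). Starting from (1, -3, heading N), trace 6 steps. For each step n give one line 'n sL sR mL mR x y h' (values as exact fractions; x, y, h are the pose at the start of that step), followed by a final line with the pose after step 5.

0 1/2 5/16 -13/16 5/16 1 -3 N
1 40/13 8/9 -464/117 8/9 1 -4 W
2 20/41 20/13 -1080/533 20/13 2 -4 S
3 40/149 40/109 -10320/16241 40/109 2 -3 E
4 1/2 5/16 -13/16 5/16 1 -3 N
5 40/13 8/9 -464/117 8/9 1 -4 W
final 2 -4 S

n=0: pose=(1,-3,N); sL=1/2, sR=5/16; mL=-13/16, mR=5/16; mL+mR=-1/2 → advance -1; mR−mL=9/8 → turn +1·90°
n=1: pose=(1,-4,W); sL=40/13, sR=8/9; mL=-464/117, mR=8/9; mL+mR=-40/13 → advance -1; mR−mL=568/117 → turn +1·90°
n=2: pose=(2,-4,S); sL=20/41, sR=20/13; mL=-1080/533, mR=20/13; mL+mR=-20/41 → advance -1; mR−mL=1900/533 → turn +1·90°
n=3: pose=(2,-3,E); sL=40/149, sR=40/109; mL=-10320/16241, mR=40/109; mL+mR=-40/149 → advance -1; mR−mL=16280/16241 → turn +1·90°
n=4: pose=(1,-3,N); sL=1/2, sR=5/16; mL=-13/16, mR=5/16; mL+mR=-1/2 → advance -1; mR−mL=9/8 → turn +1·90°
n=5: pose=(1,-4,W); sL=40/13, sR=8/9; mL=-464/117, mR=8/9; mL+mR=-40/13 → advance -1; mR−mL=568/117 → turn +1·90°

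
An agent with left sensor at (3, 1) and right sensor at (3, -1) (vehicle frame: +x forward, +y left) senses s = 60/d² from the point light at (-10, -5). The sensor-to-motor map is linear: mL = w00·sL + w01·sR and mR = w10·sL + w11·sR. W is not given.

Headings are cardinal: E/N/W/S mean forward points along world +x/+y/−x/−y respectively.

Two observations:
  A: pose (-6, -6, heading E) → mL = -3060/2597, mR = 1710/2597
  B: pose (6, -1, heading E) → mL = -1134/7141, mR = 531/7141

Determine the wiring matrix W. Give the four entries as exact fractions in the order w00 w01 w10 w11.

obs A: pose=(-6,-6,E) → sL=60/49, sR=60/53, mL=-3060/2597, mR=1710/2597
obs B: pose=(6,-1,E) → sL=30/193, sR=6/37, mL=-1134/7141, mR=531/7141
sensor matrix S = [[60/49, 60/53], [30/193, 6/37]]; det S = 419040/18545177
solve [mL_A; mL_B] = S·[w00; w01] and [mR_A; mR_B] = S·[w10; w11]:
  w00 = -1/2, w01 = -1/2, w10 = 1, w11 = -1/2

-1/2 -1/2 1 -1/2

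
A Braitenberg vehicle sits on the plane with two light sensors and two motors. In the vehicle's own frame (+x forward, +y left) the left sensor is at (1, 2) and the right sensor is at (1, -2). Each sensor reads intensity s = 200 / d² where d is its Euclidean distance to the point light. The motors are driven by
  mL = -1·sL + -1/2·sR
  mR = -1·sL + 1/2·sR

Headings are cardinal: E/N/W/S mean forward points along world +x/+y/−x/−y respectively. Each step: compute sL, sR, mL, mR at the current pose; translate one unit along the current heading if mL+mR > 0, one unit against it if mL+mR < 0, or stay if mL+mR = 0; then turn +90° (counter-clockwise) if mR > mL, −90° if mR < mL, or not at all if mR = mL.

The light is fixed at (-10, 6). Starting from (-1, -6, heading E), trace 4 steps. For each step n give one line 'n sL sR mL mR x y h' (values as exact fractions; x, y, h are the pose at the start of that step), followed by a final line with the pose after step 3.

0 1 25/37 -99/74 -49/74 -1 -6 E
1 200/157 200/221 -59900/34697 -28500/34697 -2 -6 N
2 100/137 20/17 -3070/2329 -330/2329 -2 -7 W
3 200/317 40/49 -16140/15533 -3460/15533 -1 -7 S
final -1 -6 E

n=0: pose=(-1,-6,E); sL=1, sR=25/37; mL=-99/74, mR=-49/74; mL+mR=-2 → advance -1; mR−mL=25/37 → turn +1·90°
n=1: pose=(-2,-6,N); sL=200/157, sR=200/221; mL=-59900/34697, mR=-28500/34697; mL+mR=-400/157 → advance -1; mR−mL=200/221 → turn +1·90°
n=2: pose=(-2,-7,W); sL=100/137, sR=20/17; mL=-3070/2329, mR=-330/2329; mL+mR=-200/137 → advance -1; mR−mL=20/17 → turn +1·90°
n=3: pose=(-1,-7,S); sL=200/317, sR=40/49; mL=-16140/15533, mR=-3460/15533; mL+mR=-400/317 → advance -1; mR−mL=40/49 → turn +1·90°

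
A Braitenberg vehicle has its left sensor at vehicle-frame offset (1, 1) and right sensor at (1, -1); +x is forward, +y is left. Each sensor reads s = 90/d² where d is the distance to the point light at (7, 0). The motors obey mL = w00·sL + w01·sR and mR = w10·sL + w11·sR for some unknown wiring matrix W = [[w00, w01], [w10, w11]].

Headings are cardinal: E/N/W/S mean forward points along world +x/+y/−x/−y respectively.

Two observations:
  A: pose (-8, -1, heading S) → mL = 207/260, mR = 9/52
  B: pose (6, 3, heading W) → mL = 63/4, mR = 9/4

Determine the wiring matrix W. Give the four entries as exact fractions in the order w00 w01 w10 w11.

obs A: pose=(-8,-1,S) → sL=9/20, sR=9/26, mL=207/260, mR=9/52
obs B: pose=(6,3,W) → sL=45/4, sR=9/2, mL=63/4, mR=9/4
sensor matrix S = [[9/20, 9/26], [45/4, 9/2]]; det S = -243/130
solve [mL_A; mL_B] = S·[w00; w01] and [mR_A; mR_B] = S·[w10; w11]:
  w00 = 1, w01 = 1, w10 = 0, w11 = 1/2

1 1 0 1/2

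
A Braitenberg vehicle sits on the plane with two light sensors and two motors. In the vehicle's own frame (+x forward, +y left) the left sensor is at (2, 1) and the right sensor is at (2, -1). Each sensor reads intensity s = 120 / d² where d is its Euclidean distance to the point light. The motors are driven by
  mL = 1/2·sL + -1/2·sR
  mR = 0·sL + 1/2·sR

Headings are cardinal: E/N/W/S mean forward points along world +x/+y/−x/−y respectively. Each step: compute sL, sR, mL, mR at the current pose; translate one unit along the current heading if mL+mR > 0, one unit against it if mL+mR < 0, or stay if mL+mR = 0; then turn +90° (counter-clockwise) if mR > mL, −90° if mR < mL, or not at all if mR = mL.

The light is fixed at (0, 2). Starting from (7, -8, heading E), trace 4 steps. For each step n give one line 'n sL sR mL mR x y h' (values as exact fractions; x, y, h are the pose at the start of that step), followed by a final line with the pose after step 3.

0 20/27 60/101 200/2727 30/101 7 -8 E
1 120/113 24/29 384/3277 12/29 8 -8 N
2 15/17 6/5 -27/170 3/5 8 -7 W
3 24/37 120/157 -336/5809 60/157 7 -7 S
final 7 -8 E

n=0: pose=(7,-8,E); sL=20/27, sR=60/101; mL=200/2727, mR=30/101; mL+mR=10/27 → advance +1; mR−mL=610/2727 → turn +1·90°
n=1: pose=(8,-8,N); sL=120/113, sR=24/29; mL=384/3277, mR=12/29; mL+mR=60/113 → advance +1; mR−mL=972/3277 → turn +1·90°
n=2: pose=(8,-7,W); sL=15/17, sR=6/5; mL=-27/170, mR=3/5; mL+mR=15/34 → advance +1; mR−mL=129/170 → turn +1·90°
n=3: pose=(7,-7,S); sL=24/37, sR=120/157; mL=-336/5809, mR=60/157; mL+mR=12/37 → advance +1; mR−mL=2556/5809 → turn +1·90°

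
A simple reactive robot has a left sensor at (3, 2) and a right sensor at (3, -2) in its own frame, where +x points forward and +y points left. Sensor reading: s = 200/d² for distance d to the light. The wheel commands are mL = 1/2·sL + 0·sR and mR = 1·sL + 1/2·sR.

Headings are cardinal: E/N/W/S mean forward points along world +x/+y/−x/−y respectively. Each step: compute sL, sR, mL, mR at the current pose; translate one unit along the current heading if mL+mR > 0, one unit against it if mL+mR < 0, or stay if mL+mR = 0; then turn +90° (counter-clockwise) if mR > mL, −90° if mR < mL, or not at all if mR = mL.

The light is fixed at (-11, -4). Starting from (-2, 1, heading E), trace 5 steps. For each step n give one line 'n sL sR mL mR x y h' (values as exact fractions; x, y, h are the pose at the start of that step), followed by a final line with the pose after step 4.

0 200/193 200/153 100/193 49900/29529 -2 1 E
1 25/16 25/26 25/32 425/208 -1 1 N
2 40/13 200/113 20/13 5820/1469 -1 2 W
3 20/13 100/29 10/13 1230/377 -2 2 S
4 200/193 200/153 100/193 49900/29529 -2 1 E
final -1 1 N

n=0: pose=(-2,1,E); sL=200/193, sR=200/153; mL=100/193, mR=49900/29529; mL+mR=65200/29529 → advance +1; mR−mL=34600/29529 → turn +1·90°
n=1: pose=(-1,1,N); sL=25/16, sR=25/26; mL=25/32, mR=425/208; mL+mR=1175/416 → advance +1; mR−mL=525/416 → turn +1·90°
n=2: pose=(-1,2,W); sL=40/13, sR=200/113; mL=20/13, mR=5820/1469; mL+mR=8080/1469 → advance +1; mR−mL=3560/1469 → turn +1·90°
n=3: pose=(-2,2,S); sL=20/13, sR=100/29; mL=10/13, mR=1230/377; mL+mR=1520/377 → advance +1; mR−mL=940/377 → turn +1·90°
n=4: pose=(-2,1,E); sL=200/193, sR=200/153; mL=100/193, mR=49900/29529; mL+mR=65200/29529 → advance +1; mR−mL=34600/29529 → turn +1·90°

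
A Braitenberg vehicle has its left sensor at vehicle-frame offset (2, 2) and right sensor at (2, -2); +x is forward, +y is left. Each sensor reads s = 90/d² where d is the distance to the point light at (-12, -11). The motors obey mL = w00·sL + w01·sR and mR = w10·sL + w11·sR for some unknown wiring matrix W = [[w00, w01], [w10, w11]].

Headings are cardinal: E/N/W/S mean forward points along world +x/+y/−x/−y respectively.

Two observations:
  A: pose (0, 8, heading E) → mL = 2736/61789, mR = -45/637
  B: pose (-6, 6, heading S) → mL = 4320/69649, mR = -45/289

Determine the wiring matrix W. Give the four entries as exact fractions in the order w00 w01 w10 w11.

obs A: pose=(0,8,E) → sL=90/637, sR=18/97, mL=2736/61789, mR=-45/637
obs B: pose=(-6,6,S) → sL=90/289, sR=90/241, mL=4320/69649, mR=-45/289
sensor matrix S = [[90/637, 18/97], [90/289, 90/241]]; det S = -21630240/4303542061
solve [mL_A; mL_B] = S·[w00; w01] and [mR_A; mR_B] = S·[w10; w11]:
  w00 = -1, w01 = 1, w10 = -1/2, w11 = 0

-1 1 -1/2 0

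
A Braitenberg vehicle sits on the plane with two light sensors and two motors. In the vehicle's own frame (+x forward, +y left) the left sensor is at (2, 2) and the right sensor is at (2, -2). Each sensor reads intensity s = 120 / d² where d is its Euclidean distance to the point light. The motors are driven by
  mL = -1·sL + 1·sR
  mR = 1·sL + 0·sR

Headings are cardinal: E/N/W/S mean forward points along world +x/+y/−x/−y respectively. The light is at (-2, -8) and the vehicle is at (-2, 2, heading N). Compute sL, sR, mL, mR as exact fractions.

left sensor world pos  = (-4, 4); dL² = 148
right sensor world pos = (0, 4); dR² = 148
sL = 120/148 = 30/37
sR = 120/148 = 30/37
mL = -1·sL + 1·sR = 0
mR = 1·sL + 0·sR = 30/37

30/37 30/37 0 30/37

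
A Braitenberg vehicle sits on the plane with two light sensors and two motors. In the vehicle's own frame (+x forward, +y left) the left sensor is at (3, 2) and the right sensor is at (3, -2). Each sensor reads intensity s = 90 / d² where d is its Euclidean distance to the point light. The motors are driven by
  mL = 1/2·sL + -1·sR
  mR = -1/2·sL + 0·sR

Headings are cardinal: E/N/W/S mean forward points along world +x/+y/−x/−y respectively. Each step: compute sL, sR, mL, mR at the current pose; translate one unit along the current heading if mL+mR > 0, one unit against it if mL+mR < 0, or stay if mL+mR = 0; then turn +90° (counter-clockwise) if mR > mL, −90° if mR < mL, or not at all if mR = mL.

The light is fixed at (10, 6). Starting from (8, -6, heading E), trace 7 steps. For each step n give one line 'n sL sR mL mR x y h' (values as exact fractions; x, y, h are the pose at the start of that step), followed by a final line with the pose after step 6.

n=0: pose=(8,-6,E); sL=90/101, sR=90/197; mL=-225/19897, mR=-45/101; mL+mR=-90/197 → advance -1; mR−mL=-8640/19897 → turn -1·90°
n=1: pose=(7,-6,S); sL=45/113, sR=9/25; mL=-909/5650, mR=-45/226; mL+mR=-9/25 → advance -1; mR−mL=-108/2825 → turn -1·90°
n=2: pose=(7,-5,W); sL=18/41, sR=10/13; mL=-293/533, mR=-9/41; mL+mR=-10/13 → advance -1; mR−mL=176/533 → turn +1·90°
n=3: pose=(8,-5,S); sL=45/98, sR=45/106; mL=-2025/10388, mR=-45/196; mL+mR=-45/106 → advance -1; mR−mL=-90/2597 → turn -1·90°
n=4: pose=(8,-4,W); sL=90/169, sR=90/89; mL=-11205/15041, mR=-45/169; mL+mR=-90/89 → advance -1; mR−mL=7200/15041 → turn +1·90°
n=5: pose=(9,-4,S); sL=9/17, sR=45/89; mL=-729/3026, mR=-9/34; mL+mR=-45/89 → advance -1; mR−mL=-36/1513 → turn -1·90°
n=6: pose=(9,-3,W); sL=90/137, sR=18/13; mL=-1881/1781, mR=-45/137; mL+mR=-18/13 → advance -1; mR−mL=1296/1781 → turn +1·90°

0 90/101 90/197 -225/19897 -45/101 8 -6 E
1 45/113 9/25 -909/5650 -45/226 7 -6 S
2 18/41 10/13 -293/533 -9/41 7 -5 W
3 45/98 45/106 -2025/10388 -45/196 8 -5 S
4 90/169 90/89 -11205/15041 -45/169 8 -4 W
5 9/17 45/89 -729/3026 -9/34 9 -4 S
6 90/137 18/13 -1881/1781 -45/137 9 -3 W
final 10 -3 S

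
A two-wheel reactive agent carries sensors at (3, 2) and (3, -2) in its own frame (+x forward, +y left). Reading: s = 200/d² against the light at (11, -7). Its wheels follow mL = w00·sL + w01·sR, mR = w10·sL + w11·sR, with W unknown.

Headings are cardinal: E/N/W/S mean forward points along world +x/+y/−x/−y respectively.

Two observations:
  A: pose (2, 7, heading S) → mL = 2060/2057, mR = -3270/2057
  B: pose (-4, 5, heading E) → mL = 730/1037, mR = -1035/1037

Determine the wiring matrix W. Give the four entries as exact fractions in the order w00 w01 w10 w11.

obs A: pose=(2,7,S) → sL=20/17, sR=100/121, mL=2060/2057, mR=-3270/2057
obs B: pose=(-4,5,E) → sL=10/17, sR=50/61, mL=730/1037, mR=-1035/1037
sensor matrix S = [[20/17, 100/121], [10/17, 50/61]]; det S = 60000/125477
solve [mL_A; mL_B] = S·[w00; w01] and [mR_A; mR_B] = S·[w10; w11]:
  w00 = 1/2, w01 = 1/2, w10 = -1, w11 = -1/2

1/2 1/2 -1 -1/2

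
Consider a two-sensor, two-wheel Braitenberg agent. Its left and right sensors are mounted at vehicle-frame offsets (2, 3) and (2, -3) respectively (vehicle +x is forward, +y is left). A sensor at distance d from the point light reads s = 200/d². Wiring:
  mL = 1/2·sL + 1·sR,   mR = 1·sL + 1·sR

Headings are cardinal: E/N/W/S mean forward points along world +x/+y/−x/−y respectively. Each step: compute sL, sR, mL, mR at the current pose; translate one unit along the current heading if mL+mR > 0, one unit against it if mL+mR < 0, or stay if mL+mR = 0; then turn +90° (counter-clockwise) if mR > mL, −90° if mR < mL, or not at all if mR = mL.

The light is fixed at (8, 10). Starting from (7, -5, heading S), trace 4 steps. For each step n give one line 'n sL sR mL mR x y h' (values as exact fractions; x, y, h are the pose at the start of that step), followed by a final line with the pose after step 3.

0 200/293 40/61 17820/17873 23920/17873 7 -5 S
1 20/17 100/181 3510/3077 5320/3077 7 -6 E
2 40/41 40/41 60/41 80/41 8 -6 N
3 25/41 50/37 5025/3034 2975/1517 8 -5 W
final 7 -5 S

n=0: pose=(7,-5,S); sL=200/293, sR=40/61; mL=17820/17873, mR=23920/17873; mL+mR=41740/17873 → advance +1; mR−mL=100/293 → turn +1·90°
n=1: pose=(7,-6,E); sL=20/17, sR=100/181; mL=3510/3077, mR=5320/3077; mL+mR=8830/3077 → advance +1; mR−mL=10/17 → turn +1·90°
n=2: pose=(8,-6,N); sL=40/41, sR=40/41; mL=60/41, mR=80/41; mL+mR=140/41 → advance +1; mR−mL=20/41 → turn +1·90°
n=3: pose=(8,-5,W); sL=25/41, sR=50/37; mL=5025/3034, mR=2975/1517; mL+mR=10975/3034 → advance +1; mR−mL=25/82 → turn +1·90°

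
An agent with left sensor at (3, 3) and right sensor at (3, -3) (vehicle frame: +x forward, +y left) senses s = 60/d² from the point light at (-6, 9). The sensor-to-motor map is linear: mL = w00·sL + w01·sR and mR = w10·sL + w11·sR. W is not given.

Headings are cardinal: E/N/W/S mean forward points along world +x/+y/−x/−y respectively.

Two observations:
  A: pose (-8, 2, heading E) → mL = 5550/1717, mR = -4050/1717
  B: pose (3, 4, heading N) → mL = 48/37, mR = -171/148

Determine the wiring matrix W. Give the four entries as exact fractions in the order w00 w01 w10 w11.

1 -1/2 -1/2 -1

obs A: pose=(-8,2,E) → sL=60/17, sR=60/101, mL=5550/1717, mR=-4050/1717
obs B: pose=(3,4,N) → sL=3/2, sR=15/37, mL=48/37, mR=-171/148
sensor matrix S = [[60/17, 60/101], [3/2, 15/37]]; det S = 34290/63529
solve [mL_A; mL_B] = S·[w00; w01] and [mR_A; mR_B] = S·[w10; w11]:
  w00 = 1, w01 = -1/2, w10 = -1/2, w11 = -1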